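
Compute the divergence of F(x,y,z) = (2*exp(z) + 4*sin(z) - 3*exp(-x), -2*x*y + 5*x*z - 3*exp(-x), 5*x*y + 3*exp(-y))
-2*x + 3*exp(-x)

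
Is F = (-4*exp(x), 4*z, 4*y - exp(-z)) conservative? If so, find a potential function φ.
Yes, F is conservative. φ = 4*y*z - 4*exp(x) + exp(-z)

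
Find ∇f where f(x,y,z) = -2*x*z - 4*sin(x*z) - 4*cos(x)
(-4*z*cos(x*z) - 2*z + 4*sin(x), 0, -2*x*(2*cos(x*z) + 1))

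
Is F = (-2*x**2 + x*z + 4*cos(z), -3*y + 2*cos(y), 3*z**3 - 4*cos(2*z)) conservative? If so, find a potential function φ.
No, ∇×F = (0, x - 4*sin(z), 0) ≠ 0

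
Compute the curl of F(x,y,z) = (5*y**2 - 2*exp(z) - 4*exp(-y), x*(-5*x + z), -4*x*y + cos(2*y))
(-5*x - 2*sin(2*y), 4*y - 2*exp(z), -10*x - 10*y + z - 4*exp(-y))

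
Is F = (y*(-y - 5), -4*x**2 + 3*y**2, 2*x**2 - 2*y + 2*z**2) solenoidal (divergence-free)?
No, ∇·F = 6*y + 4*z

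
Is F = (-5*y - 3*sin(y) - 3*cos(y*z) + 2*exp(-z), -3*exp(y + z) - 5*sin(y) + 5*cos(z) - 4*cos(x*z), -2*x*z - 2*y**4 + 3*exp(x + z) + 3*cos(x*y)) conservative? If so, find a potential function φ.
No, ∇×F = (-3*x*sin(x*y) - 4*x*sin(x*z) - 8*y**3 + 3*exp(y + z) + 5*sin(z), 3*y*sin(x*y) + 3*y*sin(y*z) + 2*z - 3*exp(x + z) - 2*exp(-z), 4*z*sin(x*z) - 3*z*sin(y*z) + 3*cos(y) + 5) ≠ 0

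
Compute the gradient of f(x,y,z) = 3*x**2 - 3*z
(6*x, 0, -3)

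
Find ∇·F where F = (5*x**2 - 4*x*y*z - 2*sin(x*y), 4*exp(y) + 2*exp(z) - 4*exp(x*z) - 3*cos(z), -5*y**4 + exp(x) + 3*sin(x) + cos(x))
10*x - 4*y*z - 2*y*cos(x*y) + 4*exp(y)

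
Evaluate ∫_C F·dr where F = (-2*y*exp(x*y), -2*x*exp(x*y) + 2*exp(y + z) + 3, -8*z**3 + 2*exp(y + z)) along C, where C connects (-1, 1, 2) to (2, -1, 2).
-2*exp(3) - 6 - 2*exp(-2) + 2*exp(-1) + 2*E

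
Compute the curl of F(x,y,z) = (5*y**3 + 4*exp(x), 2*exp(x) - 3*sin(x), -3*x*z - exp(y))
(-exp(y), 3*z, -15*y**2 + 2*exp(x) - 3*cos(x))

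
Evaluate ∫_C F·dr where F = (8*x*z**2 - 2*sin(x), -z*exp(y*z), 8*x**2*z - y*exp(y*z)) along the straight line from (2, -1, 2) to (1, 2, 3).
-exp(6) - 28 + exp(-2) - 2*cos(2) + 2*cos(1)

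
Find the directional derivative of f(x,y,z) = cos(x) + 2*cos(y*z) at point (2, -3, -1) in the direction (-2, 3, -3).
sqrt(22)*(-6*sin(3) + sin(2))/11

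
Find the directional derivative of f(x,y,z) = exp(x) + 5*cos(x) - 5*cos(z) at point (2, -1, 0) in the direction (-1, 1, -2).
sqrt(6)*(-exp(2) + 5*sin(2))/6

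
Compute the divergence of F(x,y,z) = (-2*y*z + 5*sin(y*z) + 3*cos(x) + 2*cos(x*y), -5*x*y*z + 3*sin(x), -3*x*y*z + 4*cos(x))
-3*x*y - 5*x*z - 2*y*sin(x*y) - 3*sin(x)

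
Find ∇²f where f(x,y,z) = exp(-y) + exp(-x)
exp(-y) + exp(-x)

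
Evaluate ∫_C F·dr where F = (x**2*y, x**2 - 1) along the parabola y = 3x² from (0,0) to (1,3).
-9/10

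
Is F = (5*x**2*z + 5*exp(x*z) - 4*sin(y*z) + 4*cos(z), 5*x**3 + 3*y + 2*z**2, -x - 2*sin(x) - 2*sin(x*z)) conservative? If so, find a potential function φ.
No, ∇×F = (-4*z, 5*x**2 + 5*x*exp(x*z) - 4*y*cos(y*z) + 2*z*cos(x*z) - 4*sin(z) + 2*cos(x) + 1, 15*x**2 + 4*z*cos(y*z)) ≠ 0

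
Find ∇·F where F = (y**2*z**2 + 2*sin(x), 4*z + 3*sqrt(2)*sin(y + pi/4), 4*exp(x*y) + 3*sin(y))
2*cos(x) + 3*sqrt(2)*cos(y + pi/4)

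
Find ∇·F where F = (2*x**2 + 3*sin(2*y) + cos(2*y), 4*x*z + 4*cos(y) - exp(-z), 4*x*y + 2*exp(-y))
4*x - 4*sin(y)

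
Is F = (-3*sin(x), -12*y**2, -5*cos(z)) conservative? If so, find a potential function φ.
Yes, F is conservative. φ = -4*y**3 - 5*sin(z) + 3*cos(x)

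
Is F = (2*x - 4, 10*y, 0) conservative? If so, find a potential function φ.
Yes, F is conservative. φ = x**2 - 4*x + 5*y**2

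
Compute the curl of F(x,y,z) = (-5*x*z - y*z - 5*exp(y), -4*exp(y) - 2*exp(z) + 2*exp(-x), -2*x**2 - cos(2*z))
(2*exp(z), -x - y, z + 5*exp(y) - 2*exp(-x))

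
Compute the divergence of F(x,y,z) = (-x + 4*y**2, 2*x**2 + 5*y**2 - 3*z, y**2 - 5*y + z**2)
10*y + 2*z - 1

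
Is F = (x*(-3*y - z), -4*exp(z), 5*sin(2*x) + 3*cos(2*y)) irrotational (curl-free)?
No, ∇×F = (4*exp(z) - 6*sin(2*y), -x - 10*cos(2*x), 3*x)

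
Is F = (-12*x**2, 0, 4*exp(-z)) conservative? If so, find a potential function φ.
Yes, F is conservative. φ = -4*x**3 - 4*exp(-z)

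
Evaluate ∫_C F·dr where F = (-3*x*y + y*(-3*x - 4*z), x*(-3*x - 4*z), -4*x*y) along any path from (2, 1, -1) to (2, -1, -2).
0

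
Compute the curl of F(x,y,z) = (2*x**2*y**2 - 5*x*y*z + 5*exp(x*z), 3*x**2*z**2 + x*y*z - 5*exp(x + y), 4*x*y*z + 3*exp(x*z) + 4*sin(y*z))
(-6*x**2*z - x*y + 4*x*z + 4*z*cos(y*z), -5*x*y + 5*x*exp(x*z) - 4*y*z - 3*z*exp(x*z), -4*x**2*y + 6*x*z**2 + 5*x*z + y*z - 5*exp(x + y))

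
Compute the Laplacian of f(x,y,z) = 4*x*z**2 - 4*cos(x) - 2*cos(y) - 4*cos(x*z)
4*x*(x*cos(x*z) + 2) + 4*z**2*cos(x*z) + 4*cos(x) + 2*cos(y)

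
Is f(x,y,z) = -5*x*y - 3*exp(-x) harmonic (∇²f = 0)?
No, ∇²f = -3*exp(-x)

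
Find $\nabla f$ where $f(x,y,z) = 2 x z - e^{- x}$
(2*z + exp(-x), 0, 2*x)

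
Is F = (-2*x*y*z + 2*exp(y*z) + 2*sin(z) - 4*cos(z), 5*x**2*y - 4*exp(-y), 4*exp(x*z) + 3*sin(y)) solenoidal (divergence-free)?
No, ∇·F = 5*x**2 + 4*x*exp(x*z) - 2*y*z + 4*exp(-y)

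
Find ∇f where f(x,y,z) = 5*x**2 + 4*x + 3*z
(10*x + 4, 0, 3)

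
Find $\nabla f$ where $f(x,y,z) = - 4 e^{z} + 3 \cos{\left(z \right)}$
(0, 0, -4*exp(z) - 3*sin(z))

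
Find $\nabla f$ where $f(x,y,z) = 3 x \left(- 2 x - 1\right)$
(-12*x - 3, 0, 0)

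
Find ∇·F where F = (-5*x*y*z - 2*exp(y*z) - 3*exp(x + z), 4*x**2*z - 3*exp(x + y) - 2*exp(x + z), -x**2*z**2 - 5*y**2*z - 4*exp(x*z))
-2*x**2*z - 4*x*exp(x*z) - 5*y**2 - 5*y*z - 3*exp(x + y) - 3*exp(x + z)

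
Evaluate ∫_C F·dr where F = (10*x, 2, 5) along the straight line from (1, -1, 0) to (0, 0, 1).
2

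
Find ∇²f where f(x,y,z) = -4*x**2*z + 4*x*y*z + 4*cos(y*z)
-4*y**2*cos(y*z) - 4*z**2*cos(y*z) - 8*z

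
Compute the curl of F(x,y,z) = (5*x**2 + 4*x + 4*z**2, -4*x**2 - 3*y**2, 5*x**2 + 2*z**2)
(0, -10*x + 8*z, -8*x)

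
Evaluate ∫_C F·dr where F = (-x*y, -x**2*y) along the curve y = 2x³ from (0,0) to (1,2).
-19/10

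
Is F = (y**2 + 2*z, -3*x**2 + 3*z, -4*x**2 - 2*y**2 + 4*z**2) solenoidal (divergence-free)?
No, ∇·F = 8*z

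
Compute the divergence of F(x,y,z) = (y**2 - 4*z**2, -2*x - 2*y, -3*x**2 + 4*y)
-2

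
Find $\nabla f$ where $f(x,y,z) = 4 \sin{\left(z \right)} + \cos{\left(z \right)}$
(0, 0, -sin(z) + 4*cos(z))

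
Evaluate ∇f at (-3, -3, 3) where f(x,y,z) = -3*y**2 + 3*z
(0, 18, 3)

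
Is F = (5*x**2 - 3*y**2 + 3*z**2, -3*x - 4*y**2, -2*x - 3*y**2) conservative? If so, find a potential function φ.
No, ∇×F = (-6*y, 6*z + 2, 6*y - 3) ≠ 0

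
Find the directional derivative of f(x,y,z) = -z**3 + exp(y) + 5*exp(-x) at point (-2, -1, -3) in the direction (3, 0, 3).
sqrt(2)*(-5*exp(2) - 27)/2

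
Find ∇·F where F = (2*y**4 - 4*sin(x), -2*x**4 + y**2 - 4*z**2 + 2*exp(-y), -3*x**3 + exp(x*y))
2*y - 4*cos(x) - 2*exp(-y)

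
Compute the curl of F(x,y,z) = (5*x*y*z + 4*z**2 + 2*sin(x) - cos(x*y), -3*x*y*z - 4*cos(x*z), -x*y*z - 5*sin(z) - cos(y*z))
(3*x*y - x*z - 4*x*sin(x*z) + z*sin(y*z), 5*x*y + y*z + 8*z, -5*x*z - x*sin(x*y) - 3*y*z + 4*z*sin(x*z))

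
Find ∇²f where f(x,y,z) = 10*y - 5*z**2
-10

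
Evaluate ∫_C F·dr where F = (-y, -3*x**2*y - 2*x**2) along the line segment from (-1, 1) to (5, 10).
-3369/2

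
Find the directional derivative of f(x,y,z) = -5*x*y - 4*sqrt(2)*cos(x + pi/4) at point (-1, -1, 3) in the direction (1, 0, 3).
sqrt(10)*(4*sqrt(2)*cos(pi/4 + 1) + 5)/10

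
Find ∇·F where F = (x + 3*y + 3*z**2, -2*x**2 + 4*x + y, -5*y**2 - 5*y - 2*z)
0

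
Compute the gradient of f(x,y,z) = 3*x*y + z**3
(3*y, 3*x, 3*z**2)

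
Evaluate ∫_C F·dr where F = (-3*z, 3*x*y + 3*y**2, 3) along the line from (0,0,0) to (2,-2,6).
0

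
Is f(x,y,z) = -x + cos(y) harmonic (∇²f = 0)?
No, ∇²f = -cos(y)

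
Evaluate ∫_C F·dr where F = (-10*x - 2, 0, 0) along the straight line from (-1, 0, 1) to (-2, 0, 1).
-13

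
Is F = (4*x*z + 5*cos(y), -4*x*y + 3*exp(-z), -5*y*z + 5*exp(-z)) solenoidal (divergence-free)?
No, ∇·F = -4*x - 5*y + 4*z - 5*exp(-z)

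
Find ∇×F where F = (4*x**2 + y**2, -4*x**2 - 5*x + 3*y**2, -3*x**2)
(0, 6*x, -8*x - 2*y - 5)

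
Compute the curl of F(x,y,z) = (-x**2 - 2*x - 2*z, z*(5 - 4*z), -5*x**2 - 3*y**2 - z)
(-6*y + 8*z - 5, 10*x - 2, 0)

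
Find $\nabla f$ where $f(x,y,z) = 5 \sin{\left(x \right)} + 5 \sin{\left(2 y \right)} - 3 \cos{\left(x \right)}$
(3*sin(x) + 5*cos(x), 10*cos(2*y), 0)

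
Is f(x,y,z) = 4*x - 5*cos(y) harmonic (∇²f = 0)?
No, ∇²f = 5*cos(y)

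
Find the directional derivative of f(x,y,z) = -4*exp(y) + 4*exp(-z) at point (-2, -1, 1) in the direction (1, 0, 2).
-8*sqrt(5)*exp(-1)/5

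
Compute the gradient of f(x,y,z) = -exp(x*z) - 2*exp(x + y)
(-z*exp(x*z) - 2*exp(x + y), -2*exp(x + y), -x*exp(x*z))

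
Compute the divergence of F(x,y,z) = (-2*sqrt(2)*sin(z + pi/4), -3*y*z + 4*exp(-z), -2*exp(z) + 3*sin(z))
-3*z - 2*exp(z) + 3*cos(z)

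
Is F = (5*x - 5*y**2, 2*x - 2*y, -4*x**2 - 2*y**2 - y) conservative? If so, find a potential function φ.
No, ∇×F = (-4*y - 1, 8*x, 10*y + 2) ≠ 0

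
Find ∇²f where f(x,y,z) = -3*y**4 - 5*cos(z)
-36*y**2 + 5*cos(z)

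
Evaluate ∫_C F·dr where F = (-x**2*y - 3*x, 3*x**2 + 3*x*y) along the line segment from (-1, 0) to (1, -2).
2/3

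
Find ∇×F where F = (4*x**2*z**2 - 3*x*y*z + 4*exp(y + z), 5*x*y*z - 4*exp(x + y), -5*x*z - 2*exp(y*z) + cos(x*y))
(-5*x*y - x*sin(x*y) - 2*z*exp(y*z), 8*x**2*z - 3*x*y + y*sin(x*y) + 5*z + 4*exp(y + z), 3*x*z + 5*y*z - 4*exp(x + y) - 4*exp(y + z))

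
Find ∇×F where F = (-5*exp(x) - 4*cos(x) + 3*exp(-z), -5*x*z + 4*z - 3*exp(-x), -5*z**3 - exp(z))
(5*x - 4, -3*exp(-z), -5*z + 3*exp(-x))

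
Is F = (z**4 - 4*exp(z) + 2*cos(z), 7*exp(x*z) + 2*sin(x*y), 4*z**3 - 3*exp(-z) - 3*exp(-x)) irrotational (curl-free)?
No, ∇×F = (-7*x*exp(x*z), 4*z**3 - 4*exp(z) - 2*sin(z) - 3*exp(-x), 2*y*cos(x*y) + 7*z*exp(x*z))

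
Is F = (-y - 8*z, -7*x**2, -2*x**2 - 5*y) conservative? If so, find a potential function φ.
No, ∇×F = (-5, 4*x - 8, 1 - 14*x) ≠ 0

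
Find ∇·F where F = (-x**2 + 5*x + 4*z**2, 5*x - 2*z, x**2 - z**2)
-2*x - 2*z + 5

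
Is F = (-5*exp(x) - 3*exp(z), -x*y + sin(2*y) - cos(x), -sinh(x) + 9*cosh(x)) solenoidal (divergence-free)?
No, ∇·F = -x - 5*exp(x) + 2*cos(2*y)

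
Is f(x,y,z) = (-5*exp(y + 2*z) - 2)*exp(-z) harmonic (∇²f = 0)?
No, ∇²f = 2*(-5*exp(y + 2*z) - 1)*exp(-z)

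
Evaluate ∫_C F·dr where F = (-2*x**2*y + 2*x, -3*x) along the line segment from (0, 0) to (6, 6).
-666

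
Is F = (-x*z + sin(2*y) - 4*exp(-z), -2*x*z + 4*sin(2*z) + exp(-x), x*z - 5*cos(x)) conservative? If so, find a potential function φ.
No, ∇×F = (2*x - 8*cos(2*z), -x - z - 5*sin(x) + 4*exp(-z), -2*z - 2*cos(2*y) - exp(-x)) ≠ 0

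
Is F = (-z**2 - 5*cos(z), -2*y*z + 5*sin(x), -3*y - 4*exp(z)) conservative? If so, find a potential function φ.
No, ∇×F = (2*y - 3, -2*z + 5*sin(z), 5*cos(x)) ≠ 0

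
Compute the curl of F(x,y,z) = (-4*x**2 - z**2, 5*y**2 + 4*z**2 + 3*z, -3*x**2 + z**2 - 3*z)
(-8*z - 3, 6*x - 2*z, 0)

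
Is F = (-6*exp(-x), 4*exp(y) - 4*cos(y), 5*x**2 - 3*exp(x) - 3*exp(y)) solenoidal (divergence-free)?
No, ∇·F = 4*exp(y) + 4*sin(y) + 6*exp(-x)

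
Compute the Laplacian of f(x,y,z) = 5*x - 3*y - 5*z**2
-10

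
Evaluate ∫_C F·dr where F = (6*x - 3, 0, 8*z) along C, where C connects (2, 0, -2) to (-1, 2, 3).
20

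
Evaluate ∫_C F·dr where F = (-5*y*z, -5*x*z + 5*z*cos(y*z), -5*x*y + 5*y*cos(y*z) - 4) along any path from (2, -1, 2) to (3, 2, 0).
-12 + 5*sin(2)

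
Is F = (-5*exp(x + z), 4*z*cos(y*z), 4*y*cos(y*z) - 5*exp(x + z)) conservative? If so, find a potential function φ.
Yes, F is conservative. φ = -5*exp(x + z) + 4*sin(y*z)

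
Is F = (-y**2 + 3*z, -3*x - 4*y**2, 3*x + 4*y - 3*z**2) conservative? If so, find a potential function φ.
No, ∇×F = (4, 0, 2*y - 3) ≠ 0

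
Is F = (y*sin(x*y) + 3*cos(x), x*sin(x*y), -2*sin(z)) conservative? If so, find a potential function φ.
Yes, F is conservative. φ = 3*sin(x) + 2*cos(z) - cos(x*y)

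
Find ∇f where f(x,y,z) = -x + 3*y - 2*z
(-1, 3, -2)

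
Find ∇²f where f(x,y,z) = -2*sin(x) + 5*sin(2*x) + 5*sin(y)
2*sin(x) - 20*sin(2*x) - 5*sin(y)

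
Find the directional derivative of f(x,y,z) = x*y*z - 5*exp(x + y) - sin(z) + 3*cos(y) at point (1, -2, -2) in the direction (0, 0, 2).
-2 - cos(2)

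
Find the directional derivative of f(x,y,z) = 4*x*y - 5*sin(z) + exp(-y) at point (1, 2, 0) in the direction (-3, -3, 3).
sqrt(3)*(1 - 17*exp(2))*exp(-2)/3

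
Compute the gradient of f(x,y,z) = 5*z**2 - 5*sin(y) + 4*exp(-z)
(0, -5*cos(y), 10*z - 4*exp(-z))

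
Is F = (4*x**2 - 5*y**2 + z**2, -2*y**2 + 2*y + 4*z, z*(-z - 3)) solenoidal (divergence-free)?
No, ∇·F = 8*x - 4*y - 2*z - 1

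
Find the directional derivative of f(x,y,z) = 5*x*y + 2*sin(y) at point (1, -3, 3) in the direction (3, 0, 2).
-45*sqrt(13)/13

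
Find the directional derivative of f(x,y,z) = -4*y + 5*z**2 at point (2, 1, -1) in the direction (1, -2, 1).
-sqrt(6)/3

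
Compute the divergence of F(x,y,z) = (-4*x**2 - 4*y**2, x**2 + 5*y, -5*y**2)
5 - 8*x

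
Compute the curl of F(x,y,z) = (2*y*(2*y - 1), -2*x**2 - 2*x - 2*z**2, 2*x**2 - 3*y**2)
(-6*y + 4*z, -4*x, -4*x - 8*y)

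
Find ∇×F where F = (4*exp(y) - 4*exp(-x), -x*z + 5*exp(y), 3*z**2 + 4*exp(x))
(x, -4*exp(x), -z - 4*exp(y))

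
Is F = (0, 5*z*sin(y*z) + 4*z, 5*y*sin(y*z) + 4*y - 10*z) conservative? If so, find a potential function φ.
Yes, F is conservative. φ = 4*y*z - 5*z**2 - 5*cos(y*z)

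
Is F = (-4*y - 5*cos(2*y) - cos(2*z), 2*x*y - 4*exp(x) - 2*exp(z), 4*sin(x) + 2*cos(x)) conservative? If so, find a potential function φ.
No, ∇×F = (2*exp(z), 2*sin(x) + 2*sin(2*z) - 4*cos(x), 2*y - 4*exp(x) - 10*sin(2*y) + 4) ≠ 0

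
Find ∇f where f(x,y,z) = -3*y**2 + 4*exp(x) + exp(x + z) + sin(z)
((exp(z) + 4)*exp(x), -6*y, exp(x + z) + cos(z))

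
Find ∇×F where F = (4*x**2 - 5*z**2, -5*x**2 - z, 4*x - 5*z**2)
(1, -10*z - 4, -10*x)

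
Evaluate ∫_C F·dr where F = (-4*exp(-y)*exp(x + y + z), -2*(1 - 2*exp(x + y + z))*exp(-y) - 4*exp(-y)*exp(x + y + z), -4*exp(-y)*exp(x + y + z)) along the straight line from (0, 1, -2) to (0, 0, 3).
-4*exp(3) - 2*exp(-1) + 4*exp(-2) + 2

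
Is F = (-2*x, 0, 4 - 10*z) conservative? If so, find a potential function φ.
Yes, F is conservative. φ = -x**2 - 5*z**2 + 4*z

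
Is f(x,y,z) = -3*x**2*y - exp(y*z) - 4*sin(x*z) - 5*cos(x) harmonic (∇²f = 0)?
No, ∇²f = 4*x**2*sin(x*z) - y**2*exp(y*z) - 6*y - z**2*exp(y*z) + 4*z**2*sin(x*z) + 5*cos(x)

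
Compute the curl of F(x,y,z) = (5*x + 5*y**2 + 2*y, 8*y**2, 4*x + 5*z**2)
(0, -4, -10*y - 2)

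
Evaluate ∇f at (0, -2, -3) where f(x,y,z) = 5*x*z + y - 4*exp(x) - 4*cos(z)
(-19, 1, -4*sin(3))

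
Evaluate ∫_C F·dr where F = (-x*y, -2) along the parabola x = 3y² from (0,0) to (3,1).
-28/5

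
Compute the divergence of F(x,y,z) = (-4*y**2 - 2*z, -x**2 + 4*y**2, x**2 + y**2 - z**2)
8*y - 2*z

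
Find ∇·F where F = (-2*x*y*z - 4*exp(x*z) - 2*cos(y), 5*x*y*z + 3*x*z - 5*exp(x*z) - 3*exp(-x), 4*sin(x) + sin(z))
5*x*z - 2*y*z - 4*z*exp(x*z) + cos(z)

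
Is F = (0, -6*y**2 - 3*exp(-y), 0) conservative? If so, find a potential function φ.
Yes, F is conservative. φ = -2*y**3 + 3*exp(-y)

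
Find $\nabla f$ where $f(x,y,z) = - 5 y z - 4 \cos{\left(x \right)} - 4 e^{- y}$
(4*sin(x), -5*z + 4*exp(-y), -5*y)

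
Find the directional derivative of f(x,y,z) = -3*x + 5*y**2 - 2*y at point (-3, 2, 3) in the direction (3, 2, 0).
27*sqrt(13)/13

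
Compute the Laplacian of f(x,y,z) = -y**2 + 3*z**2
4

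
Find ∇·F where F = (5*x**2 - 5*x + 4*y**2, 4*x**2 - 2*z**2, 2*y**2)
10*x - 5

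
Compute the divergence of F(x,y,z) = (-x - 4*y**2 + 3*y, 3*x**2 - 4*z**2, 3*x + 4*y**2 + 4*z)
3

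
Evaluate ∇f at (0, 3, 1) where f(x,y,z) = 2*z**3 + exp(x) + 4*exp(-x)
(-3, 0, 6)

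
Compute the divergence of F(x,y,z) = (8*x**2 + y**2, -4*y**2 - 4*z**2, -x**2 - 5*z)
16*x - 8*y - 5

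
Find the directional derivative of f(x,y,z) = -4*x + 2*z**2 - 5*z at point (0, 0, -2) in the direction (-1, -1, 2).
-11*sqrt(6)/3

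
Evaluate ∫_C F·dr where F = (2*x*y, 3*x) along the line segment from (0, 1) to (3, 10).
207/2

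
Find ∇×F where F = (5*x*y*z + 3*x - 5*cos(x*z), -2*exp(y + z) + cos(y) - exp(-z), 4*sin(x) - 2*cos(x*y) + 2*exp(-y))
(2*x*sin(x*y) + 2*exp(y + z) - exp(-z) - 2*exp(-y), 5*x*y + 5*x*sin(x*z) - 2*y*sin(x*y) - 4*cos(x), -5*x*z)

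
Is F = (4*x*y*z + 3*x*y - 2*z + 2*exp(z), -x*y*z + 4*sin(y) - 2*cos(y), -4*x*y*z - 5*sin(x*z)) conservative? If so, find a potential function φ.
No, ∇×F = (x*(y - 4*z), 4*x*y + 4*y*z + 5*z*cos(x*z) + 2*exp(z) - 2, -4*x*z - 3*x - y*z) ≠ 0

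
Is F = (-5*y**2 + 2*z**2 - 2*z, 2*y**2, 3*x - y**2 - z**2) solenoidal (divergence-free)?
No, ∇·F = 4*y - 2*z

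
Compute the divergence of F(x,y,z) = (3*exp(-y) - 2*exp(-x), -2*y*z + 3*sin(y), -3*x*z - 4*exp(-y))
-3*x - 2*z + 3*cos(y) + 2*exp(-x)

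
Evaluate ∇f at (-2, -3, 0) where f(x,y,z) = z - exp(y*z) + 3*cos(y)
(0, 3*sin(3), 4)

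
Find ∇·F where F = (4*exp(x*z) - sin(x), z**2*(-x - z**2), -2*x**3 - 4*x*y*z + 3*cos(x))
-4*x*y + 4*z*exp(x*z) - cos(x)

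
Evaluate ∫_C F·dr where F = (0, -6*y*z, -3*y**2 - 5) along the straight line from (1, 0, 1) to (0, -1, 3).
-19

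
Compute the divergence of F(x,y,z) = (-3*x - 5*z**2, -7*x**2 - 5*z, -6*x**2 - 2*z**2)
-4*z - 3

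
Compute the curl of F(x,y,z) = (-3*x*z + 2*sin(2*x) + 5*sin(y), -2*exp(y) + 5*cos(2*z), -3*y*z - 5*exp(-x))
(-3*z + 10*sin(2*z), -3*x - 5*exp(-x), -5*cos(y))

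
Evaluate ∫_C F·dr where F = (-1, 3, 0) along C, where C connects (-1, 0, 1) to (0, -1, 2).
-4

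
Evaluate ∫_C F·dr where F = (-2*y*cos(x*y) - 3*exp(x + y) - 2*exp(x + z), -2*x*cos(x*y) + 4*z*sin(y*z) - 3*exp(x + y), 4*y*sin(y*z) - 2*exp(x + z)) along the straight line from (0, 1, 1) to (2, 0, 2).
-2*exp(4) - 3*exp(2) - 4 + 4*cos(1) + 5*E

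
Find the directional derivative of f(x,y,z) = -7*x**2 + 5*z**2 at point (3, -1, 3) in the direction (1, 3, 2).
9*sqrt(14)/7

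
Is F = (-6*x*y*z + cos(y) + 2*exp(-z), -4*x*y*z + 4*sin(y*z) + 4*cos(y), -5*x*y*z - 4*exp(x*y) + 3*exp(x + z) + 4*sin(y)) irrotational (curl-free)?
No, ∇×F = (4*x*y - 5*x*z - 4*x*exp(x*y) - 4*y*cos(y*z) + 4*cos(y), -6*x*y + 5*y*z + 4*y*exp(x*y) - 3*exp(x + z) - 2*exp(-z), 6*x*z - 4*y*z + sin(y))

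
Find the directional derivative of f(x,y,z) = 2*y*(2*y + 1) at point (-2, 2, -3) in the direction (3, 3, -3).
6*sqrt(3)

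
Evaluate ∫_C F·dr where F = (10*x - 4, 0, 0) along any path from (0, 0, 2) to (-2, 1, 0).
28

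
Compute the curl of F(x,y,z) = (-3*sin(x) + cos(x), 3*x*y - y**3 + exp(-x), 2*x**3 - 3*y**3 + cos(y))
(-9*y**2 - sin(y), -6*x**2, 3*y - exp(-x))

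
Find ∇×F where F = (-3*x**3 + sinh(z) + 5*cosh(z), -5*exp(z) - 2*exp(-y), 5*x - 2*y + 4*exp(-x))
(5*exp(z) - 2, 5*sinh(z) + cosh(z) - 5 + 4*exp(-x), 0)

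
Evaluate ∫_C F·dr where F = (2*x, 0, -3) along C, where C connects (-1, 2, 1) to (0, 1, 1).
-1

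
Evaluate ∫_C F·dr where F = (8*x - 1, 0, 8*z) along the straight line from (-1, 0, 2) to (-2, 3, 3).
33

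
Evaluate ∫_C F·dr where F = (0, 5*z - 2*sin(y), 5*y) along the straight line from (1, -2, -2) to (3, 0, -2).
-18 - 2*cos(2)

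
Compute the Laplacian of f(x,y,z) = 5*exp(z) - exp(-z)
5*exp(z) - exp(-z)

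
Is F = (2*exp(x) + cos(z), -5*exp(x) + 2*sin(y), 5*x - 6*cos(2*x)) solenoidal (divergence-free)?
No, ∇·F = 2*exp(x) + 2*cos(y)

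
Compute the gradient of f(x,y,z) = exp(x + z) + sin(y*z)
(exp(x + z), z*cos(y*z), y*cos(y*z) + exp(x + z))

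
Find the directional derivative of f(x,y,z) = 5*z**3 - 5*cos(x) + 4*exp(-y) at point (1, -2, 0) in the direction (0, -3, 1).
6*sqrt(10)*exp(2)/5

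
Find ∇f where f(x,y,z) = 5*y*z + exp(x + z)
(exp(x + z), 5*z, 5*y + exp(x + z))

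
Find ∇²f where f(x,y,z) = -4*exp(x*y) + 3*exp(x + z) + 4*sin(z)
-4*x**2*exp(x*y) - 4*y**2*exp(x*y) + 6*exp(x + z) - 4*sin(z)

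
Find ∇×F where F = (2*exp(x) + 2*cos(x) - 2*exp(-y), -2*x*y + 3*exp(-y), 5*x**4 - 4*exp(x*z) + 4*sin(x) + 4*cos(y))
(-4*sin(y), -20*x**3 + 4*z*exp(x*z) - 4*cos(x), -2*y - 2*exp(-y))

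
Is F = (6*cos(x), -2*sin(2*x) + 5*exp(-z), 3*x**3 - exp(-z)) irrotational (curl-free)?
No, ∇×F = (5*exp(-z), -9*x**2, -4*cos(2*x))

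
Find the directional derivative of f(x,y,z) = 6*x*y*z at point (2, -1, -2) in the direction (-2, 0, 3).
-60*sqrt(13)/13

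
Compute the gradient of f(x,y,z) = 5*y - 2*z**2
(0, 5, -4*z)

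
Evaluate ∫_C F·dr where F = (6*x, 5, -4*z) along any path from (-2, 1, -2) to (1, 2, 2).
-4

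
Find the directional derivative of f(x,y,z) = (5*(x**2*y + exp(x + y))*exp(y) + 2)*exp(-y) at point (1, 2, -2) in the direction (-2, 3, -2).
sqrt(17)*(-25*exp(2) - 6 + 5*exp(5))*exp(-2)/17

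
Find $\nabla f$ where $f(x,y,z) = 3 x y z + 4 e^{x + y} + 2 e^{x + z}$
(3*y*z + 4*exp(x + y) + 2*exp(x + z), 3*x*z + 4*exp(x + y), 3*x*y + 2*exp(x + z))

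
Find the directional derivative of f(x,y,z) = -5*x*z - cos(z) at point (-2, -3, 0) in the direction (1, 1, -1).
-10*sqrt(3)/3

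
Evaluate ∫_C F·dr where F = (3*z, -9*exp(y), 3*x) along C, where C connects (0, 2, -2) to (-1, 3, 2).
-9*exp(3) - 6 + 9*exp(2)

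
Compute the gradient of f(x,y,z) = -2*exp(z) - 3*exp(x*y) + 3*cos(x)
(-3*y*exp(x*y) - 3*sin(x), -3*x*exp(x*y), -2*exp(z))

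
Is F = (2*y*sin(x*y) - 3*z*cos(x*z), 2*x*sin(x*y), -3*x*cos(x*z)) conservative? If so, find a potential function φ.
Yes, F is conservative. φ = -3*sin(x*z) - 2*cos(x*y)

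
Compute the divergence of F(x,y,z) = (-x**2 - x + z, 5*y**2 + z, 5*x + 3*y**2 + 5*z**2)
-2*x + 10*y + 10*z - 1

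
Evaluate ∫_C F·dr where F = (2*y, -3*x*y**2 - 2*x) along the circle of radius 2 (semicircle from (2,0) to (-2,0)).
-14*pi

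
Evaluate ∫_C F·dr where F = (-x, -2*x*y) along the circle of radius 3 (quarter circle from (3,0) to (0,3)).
-27/2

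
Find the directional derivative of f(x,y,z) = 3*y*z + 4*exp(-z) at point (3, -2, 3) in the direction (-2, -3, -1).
sqrt(14)*(4 - 21*exp(3))*exp(-3)/14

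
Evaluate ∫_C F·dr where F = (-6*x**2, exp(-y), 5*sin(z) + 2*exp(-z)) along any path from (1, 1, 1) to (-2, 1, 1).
18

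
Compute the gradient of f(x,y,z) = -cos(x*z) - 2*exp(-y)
(z*sin(x*z), 2*exp(-y), x*sin(x*z))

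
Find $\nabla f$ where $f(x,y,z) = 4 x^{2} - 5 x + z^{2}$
(8*x - 5, 0, 2*z)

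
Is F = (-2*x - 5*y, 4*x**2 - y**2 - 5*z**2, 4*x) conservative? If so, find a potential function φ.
No, ∇×F = (10*z, -4, 8*x + 5) ≠ 0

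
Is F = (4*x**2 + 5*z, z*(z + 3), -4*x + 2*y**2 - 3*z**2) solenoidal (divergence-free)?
No, ∇·F = 8*x - 6*z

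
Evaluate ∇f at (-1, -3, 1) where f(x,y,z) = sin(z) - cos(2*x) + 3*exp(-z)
(-2*sin(2), 0, -3*exp(-1) + cos(1))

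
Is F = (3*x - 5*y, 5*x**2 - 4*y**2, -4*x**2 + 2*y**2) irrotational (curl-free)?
No, ∇×F = (4*y, 8*x, 10*x + 5)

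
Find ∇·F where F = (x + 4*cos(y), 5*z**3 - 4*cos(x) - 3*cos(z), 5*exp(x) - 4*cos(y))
1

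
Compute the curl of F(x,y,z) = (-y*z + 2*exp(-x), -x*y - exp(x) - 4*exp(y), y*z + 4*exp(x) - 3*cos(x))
(z, -y - 4*exp(x) - 3*sin(x), -y + z - exp(x))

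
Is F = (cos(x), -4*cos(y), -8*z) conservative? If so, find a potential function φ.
Yes, F is conservative. φ = -4*z**2 + sin(x) - 4*sin(y)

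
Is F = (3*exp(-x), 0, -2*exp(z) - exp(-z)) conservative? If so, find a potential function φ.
Yes, F is conservative. φ = -2*exp(z) + exp(-z) - 3*exp(-x)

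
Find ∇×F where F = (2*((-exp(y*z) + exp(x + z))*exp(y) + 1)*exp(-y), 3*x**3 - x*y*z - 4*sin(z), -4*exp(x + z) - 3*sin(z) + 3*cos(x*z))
(x*y + 4*cos(z), -2*y*exp(y*z) + 3*z*sin(x*z) + 6*exp(x + z), 9*x**2 - y*z + 2*z*exp(y*z) + 2*exp(-y))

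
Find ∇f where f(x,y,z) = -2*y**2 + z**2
(0, -4*y, 2*z)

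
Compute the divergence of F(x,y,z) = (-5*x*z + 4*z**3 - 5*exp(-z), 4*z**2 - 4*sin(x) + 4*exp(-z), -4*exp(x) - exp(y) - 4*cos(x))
-5*z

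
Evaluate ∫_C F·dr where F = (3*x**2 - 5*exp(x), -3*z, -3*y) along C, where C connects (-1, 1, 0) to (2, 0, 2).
-5*exp(2) + 5*exp(-1) + 9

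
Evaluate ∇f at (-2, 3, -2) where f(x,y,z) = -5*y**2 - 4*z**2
(0, -30, 16)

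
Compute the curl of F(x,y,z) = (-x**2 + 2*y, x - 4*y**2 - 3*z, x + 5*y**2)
(10*y + 3, -1, -1)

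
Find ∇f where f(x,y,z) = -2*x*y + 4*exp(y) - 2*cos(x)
(-2*y + 2*sin(x), -2*x + 4*exp(y), 0)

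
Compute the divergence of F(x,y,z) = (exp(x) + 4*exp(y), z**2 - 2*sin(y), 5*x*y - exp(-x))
exp(x) - 2*cos(y)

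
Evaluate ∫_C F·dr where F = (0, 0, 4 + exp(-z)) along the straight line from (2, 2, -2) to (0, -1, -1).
-E + 4 + exp(2)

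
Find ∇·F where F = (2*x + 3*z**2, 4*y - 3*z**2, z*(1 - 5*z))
7 - 10*z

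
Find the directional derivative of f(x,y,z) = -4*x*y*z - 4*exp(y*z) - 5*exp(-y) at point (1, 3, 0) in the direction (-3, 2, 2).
2*sqrt(17)*(5 - 24*exp(3))*exp(-3)/17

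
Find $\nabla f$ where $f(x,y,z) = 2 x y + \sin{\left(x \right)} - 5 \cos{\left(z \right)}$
(2*y + cos(x), 2*x, 5*sin(z))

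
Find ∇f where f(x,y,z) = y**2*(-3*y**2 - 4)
(0, -12*y**3 - 8*y, 0)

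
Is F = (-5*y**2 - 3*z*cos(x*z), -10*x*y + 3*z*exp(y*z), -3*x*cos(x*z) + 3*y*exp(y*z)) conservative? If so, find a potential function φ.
Yes, F is conservative. φ = -5*x*y**2 + 3*exp(y*z) - 3*sin(x*z)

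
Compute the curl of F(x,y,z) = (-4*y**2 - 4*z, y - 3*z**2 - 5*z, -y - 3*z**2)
(6*z + 4, -4, 8*y)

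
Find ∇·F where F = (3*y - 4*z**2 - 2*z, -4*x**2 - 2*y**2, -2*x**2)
-4*y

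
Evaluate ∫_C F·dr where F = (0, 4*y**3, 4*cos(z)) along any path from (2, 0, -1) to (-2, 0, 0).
4*sin(1)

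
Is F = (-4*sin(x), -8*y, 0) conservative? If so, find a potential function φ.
Yes, F is conservative. φ = -4*y**2 + 4*cos(x)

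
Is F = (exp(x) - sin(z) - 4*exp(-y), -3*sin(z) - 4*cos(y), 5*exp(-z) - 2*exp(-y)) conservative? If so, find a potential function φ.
No, ∇×F = (3*cos(z) + 2*exp(-y), -cos(z), -4*exp(-y)) ≠ 0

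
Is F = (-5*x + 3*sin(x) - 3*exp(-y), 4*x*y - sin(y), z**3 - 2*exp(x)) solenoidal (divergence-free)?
No, ∇·F = 4*x + 3*z**2 + 3*cos(x) - cos(y) - 5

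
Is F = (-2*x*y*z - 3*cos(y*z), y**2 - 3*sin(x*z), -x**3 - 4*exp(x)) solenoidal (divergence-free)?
No, ∇·F = 2*y*(1 - z)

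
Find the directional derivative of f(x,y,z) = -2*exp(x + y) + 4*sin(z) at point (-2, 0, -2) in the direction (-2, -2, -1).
8*exp(-2)/3 - 4*cos(2)/3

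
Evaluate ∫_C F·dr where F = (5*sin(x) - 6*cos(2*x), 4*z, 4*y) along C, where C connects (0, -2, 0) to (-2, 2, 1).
3*sin(4) - 5*cos(2) + 13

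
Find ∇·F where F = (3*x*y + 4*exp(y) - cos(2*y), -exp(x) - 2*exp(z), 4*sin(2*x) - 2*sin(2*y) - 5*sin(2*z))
3*y - 10*cos(2*z)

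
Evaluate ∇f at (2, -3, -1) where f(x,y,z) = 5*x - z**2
(5, 0, 2)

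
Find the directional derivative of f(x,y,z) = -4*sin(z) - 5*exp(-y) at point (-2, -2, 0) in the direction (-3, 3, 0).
5*sqrt(2)*exp(2)/2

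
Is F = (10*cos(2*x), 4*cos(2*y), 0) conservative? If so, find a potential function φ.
Yes, F is conservative. φ = 5*sin(2*x) + 2*sin(2*y)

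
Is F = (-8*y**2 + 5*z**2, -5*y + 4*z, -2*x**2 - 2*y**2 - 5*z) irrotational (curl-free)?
No, ∇×F = (-4*y - 4, 4*x + 10*z, 16*y)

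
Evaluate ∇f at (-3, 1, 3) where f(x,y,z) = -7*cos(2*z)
(0, 0, 14*sin(6))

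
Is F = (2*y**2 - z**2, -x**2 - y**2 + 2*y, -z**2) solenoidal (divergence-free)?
No, ∇·F = -2*y - 2*z + 2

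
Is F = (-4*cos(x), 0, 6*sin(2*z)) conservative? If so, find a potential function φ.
Yes, F is conservative. φ = -4*sin(x) - 3*cos(2*z)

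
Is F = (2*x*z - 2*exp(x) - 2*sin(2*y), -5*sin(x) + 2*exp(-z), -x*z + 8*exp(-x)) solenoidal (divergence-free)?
No, ∇·F = -x + 2*z - 2*exp(x)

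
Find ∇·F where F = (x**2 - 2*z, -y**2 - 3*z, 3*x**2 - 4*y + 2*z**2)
2*x - 2*y + 4*z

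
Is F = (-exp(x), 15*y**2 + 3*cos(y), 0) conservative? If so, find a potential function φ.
Yes, F is conservative. φ = 5*y**3 - exp(x) + 3*sin(y)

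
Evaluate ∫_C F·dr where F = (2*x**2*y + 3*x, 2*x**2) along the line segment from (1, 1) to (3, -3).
-152/3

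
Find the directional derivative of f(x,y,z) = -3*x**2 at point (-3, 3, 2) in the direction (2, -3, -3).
18*sqrt(22)/11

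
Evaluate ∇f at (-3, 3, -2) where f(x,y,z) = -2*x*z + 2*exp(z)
(4, 0, 2*exp(-2) + 6)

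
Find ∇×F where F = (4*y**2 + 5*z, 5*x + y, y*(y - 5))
(2*y - 5, 5, 5 - 8*y)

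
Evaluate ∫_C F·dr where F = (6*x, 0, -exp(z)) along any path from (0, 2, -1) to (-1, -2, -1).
3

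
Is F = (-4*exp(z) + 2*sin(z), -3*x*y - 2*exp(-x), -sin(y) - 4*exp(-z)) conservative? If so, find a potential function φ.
No, ∇×F = (-cos(y), -4*exp(z) + 2*cos(z), -3*y + 2*exp(-x)) ≠ 0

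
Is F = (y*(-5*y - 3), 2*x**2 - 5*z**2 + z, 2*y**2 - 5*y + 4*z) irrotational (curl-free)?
No, ∇×F = (4*y + 10*z - 6, 0, 4*x + 10*y + 3)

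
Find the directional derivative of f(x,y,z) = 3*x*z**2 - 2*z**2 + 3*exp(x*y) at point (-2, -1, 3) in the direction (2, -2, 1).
2 + 2*exp(2)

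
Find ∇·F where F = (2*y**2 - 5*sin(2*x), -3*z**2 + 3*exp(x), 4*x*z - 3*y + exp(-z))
4*x - 10*cos(2*x) - exp(-z)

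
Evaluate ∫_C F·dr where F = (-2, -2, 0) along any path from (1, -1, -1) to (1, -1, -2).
0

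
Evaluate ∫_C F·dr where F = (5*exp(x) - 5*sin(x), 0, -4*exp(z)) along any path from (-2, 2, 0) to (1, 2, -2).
-9*exp(-2) - 5*cos(2) + 5*cos(1) + 4 + 5*E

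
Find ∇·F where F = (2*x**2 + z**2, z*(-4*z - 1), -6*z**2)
4*x - 12*z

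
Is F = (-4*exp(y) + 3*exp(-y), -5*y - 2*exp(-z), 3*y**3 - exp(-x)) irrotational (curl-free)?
No, ∇×F = (9*y**2 - 2*exp(-z), -exp(-x), sinh(y) + 7*cosh(y))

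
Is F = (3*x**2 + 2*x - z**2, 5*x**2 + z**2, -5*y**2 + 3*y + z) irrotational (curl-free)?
No, ∇×F = (-10*y - 2*z + 3, -2*z, 10*x)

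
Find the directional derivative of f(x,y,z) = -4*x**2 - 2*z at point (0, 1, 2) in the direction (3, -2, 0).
0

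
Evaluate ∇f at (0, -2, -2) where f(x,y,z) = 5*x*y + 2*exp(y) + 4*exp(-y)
(-10, 2*(1 - 2*exp(4))*exp(-2), 0)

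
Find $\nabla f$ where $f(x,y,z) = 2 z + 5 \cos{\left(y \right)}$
(0, -5*sin(y), 2)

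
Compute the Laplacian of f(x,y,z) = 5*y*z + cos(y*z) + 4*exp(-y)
(-(y**2 + z**2)*exp(y)*cos(y*z) + 4)*exp(-y)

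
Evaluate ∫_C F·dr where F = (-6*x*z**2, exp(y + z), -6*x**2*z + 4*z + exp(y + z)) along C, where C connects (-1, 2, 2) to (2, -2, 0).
-exp(4) + exp(-2) + 4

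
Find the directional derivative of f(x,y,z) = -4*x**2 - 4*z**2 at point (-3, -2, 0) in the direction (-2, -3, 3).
-24*sqrt(22)/11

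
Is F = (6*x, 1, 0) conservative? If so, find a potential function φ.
Yes, F is conservative. φ = 3*x**2 + y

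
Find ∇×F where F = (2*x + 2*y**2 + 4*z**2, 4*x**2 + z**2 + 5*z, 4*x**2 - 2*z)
(-2*z - 5, -8*x + 8*z, 8*x - 4*y)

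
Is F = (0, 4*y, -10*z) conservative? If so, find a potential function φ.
Yes, F is conservative. φ = 2*y**2 - 5*z**2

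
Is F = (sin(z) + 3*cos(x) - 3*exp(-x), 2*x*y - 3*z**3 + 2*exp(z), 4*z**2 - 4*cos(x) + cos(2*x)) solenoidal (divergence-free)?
No, ∇·F = 2*x + 8*z - 3*sin(x) + 3*exp(-x)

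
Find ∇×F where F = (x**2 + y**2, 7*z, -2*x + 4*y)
(-3, 2, -2*y)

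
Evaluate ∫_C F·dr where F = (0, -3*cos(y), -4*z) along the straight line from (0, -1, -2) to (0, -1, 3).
-10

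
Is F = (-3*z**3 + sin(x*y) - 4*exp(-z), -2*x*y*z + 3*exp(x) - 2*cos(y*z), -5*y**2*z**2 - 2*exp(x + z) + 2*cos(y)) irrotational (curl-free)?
No, ∇×F = (2*x*y - 10*y*z**2 - 2*y*sin(y*z) - 2*sin(y), -9*z**2 + 2*exp(x + z) + 4*exp(-z), -x*cos(x*y) - 2*y*z + 3*exp(x))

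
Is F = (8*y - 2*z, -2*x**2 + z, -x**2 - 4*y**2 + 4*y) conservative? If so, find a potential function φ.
No, ∇×F = (3 - 8*y, 2*x - 2, -4*x - 8) ≠ 0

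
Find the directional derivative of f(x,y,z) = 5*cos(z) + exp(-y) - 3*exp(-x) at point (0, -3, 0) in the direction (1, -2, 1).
sqrt(6)*(3 + 2*exp(3))/6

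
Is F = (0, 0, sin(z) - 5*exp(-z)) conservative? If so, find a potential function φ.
Yes, F is conservative. φ = -cos(z) + 5*exp(-z)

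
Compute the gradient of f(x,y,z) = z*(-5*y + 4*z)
(0, -5*z, -5*y + 8*z)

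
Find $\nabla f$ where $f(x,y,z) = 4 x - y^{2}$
(4, -2*y, 0)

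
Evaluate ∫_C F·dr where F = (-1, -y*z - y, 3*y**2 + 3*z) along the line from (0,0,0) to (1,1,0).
-3/2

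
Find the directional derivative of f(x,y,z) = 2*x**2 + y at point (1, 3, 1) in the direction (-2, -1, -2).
-3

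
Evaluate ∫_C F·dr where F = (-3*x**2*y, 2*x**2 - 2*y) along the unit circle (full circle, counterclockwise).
3*pi/4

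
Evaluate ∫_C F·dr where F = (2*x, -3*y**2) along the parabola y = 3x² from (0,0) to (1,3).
-26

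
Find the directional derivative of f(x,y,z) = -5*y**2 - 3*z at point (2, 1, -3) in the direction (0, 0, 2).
-3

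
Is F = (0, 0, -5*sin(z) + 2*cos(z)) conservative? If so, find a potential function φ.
Yes, F is conservative. φ = 2*sin(z) + 5*cos(z)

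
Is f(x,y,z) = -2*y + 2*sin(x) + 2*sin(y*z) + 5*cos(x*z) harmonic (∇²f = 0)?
No, ∇²f = -5*x**2*cos(x*z) - 2*y**2*sin(y*z) - 2*z**2*sin(y*z) - 5*z**2*cos(x*z) - 2*sin(x)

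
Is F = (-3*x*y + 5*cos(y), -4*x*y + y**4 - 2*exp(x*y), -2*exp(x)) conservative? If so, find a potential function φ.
No, ∇×F = (0, 2*exp(x), 3*x - 2*y*exp(x*y) - 4*y + 5*sin(y)) ≠ 0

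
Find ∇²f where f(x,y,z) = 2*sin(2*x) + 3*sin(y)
-8*sin(2*x) - 3*sin(y)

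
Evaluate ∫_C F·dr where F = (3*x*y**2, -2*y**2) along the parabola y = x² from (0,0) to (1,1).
-1/6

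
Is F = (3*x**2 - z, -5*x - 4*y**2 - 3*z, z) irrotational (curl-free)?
No, ∇×F = (3, -1, -5)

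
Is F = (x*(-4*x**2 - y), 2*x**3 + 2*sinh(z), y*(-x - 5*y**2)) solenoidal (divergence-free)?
No, ∇·F = -12*x**2 - y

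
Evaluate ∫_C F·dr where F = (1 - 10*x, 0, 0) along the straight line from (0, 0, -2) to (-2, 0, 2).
-22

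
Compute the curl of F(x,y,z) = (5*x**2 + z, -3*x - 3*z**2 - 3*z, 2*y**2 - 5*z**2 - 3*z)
(4*y + 6*z + 3, 1, -3)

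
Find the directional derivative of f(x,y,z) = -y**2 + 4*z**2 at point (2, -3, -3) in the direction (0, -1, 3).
-39*sqrt(10)/5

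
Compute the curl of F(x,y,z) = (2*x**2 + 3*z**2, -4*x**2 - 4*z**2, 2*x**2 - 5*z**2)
(8*z, -4*x + 6*z, -8*x)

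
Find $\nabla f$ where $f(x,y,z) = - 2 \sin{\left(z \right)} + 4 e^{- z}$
(0, 0, -2*cos(z) - 4*exp(-z))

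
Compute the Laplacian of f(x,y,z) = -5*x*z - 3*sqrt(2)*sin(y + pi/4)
3*sqrt(2)*sin(y + pi/4)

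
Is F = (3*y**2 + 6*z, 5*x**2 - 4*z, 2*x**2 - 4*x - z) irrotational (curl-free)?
No, ∇×F = (4, 10 - 4*x, 10*x - 6*y)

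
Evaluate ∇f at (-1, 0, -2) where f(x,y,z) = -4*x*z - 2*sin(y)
(8, -2, 4)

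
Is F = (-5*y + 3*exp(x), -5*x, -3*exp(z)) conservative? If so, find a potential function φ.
Yes, F is conservative. φ = -5*x*y + 3*exp(x) - 3*exp(z)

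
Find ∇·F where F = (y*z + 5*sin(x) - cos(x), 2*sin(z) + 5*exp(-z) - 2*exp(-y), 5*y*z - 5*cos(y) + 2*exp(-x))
5*y + sin(x) + 5*cos(x) + 2*exp(-y)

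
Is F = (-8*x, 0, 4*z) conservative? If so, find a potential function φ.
Yes, F is conservative. φ = -4*x**2 + 2*z**2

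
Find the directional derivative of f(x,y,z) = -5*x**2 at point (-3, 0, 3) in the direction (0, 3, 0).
0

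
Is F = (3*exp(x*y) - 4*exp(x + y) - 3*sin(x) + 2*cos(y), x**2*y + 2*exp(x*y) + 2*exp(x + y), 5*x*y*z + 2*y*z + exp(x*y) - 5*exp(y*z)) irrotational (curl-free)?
No, ∇×F = (5*x*z + x*exp(x*y) - 5*z*exp(y*z) + 2*z, y*(-5*z - exp(x*y)), 2*x*y - 3*x*exp(x*y) + 2*y*exp(x*y) + 6*exp(x + y) + 2*sin(y))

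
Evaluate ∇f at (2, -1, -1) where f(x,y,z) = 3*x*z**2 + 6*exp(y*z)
(3, -6*E, -6*E - 12)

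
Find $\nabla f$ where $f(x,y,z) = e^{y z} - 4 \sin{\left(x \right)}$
(-4*cos(x), z*exp(y*z), y*exp(y*z))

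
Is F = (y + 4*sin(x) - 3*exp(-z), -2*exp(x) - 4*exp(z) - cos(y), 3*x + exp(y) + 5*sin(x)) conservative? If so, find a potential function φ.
No, ∇×F = (exp(y) + 4*exp(z), -5*cos(x) - 3 + 3*exp(-z), -2*exp(x) - 1) ≠ 0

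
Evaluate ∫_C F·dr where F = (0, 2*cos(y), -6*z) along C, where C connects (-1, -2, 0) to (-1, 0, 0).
2*sin(2)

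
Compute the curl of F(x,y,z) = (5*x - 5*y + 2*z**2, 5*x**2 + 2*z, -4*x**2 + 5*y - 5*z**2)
(3, 8*x + 4*z, 10*x + 5)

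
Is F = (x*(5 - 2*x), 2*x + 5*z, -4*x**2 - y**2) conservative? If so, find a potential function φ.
No, ∇×F = (-2*y - 5, 8*x, 2) ≠ 0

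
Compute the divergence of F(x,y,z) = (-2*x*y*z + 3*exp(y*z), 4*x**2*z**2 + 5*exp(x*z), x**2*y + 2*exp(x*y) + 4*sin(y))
-2*y*z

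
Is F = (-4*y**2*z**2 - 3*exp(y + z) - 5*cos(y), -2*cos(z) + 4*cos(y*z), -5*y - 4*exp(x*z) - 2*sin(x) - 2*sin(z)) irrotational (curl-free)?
No, ∇×F = (4*y*sin(y*z) - 2*sin(z) - 5, -8*y**2*z + 4*z*exp(x*z) - 3*exp(y + z) + 2*cos(x), 8*y*z**2 + 3*exp(y + z) - 5*sin(y))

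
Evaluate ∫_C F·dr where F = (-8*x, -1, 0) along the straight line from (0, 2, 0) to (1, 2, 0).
-4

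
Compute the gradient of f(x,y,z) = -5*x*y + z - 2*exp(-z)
(-5*y, -5*x, 1 + 2*exp(-z))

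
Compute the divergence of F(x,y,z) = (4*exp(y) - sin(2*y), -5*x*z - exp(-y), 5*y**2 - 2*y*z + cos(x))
-2*y + exp(-y)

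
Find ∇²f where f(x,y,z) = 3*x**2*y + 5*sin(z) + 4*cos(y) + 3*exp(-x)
6*y - 5*sin(z) - 4*cos(y) + 3*exp(-x)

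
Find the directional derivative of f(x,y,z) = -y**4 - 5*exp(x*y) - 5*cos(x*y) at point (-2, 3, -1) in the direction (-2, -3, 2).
324*sqrt(17)/17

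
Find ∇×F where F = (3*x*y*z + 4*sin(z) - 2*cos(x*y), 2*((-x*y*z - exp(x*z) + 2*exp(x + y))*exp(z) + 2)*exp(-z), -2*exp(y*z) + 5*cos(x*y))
(2*x*y + 2*x*exp(x*z) - 5*x*sin(x*y) - 2*z*exp(y*z) + 4*exp(-z), 3*x*y + 5*y*sin(x*y) + 4*cos(z), -3*x*z - 2*x*sin(x*y) - 2*y*z - 2*z*exp(x*z) + 4*exp(x + y))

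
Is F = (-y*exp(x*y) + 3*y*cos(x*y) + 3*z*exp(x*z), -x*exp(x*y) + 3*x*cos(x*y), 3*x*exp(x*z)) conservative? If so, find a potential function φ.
Yes, F is conservative. φ = -exp(x*y) + 3*exp(x*z) + 3*sin(x*y)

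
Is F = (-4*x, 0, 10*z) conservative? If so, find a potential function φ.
Yes, F is conservative. φ = -2*x**2 + 5*z**2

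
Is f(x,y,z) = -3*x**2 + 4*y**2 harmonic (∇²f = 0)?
No, ∇²f = 2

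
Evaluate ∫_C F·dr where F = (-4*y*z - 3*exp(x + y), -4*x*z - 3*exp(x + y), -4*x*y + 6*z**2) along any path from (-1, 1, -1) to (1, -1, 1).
12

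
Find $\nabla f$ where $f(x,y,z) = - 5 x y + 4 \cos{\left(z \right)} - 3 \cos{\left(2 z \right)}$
(-5*y, -5*x, 4*(3*cos(z) - 1)*sin(z))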